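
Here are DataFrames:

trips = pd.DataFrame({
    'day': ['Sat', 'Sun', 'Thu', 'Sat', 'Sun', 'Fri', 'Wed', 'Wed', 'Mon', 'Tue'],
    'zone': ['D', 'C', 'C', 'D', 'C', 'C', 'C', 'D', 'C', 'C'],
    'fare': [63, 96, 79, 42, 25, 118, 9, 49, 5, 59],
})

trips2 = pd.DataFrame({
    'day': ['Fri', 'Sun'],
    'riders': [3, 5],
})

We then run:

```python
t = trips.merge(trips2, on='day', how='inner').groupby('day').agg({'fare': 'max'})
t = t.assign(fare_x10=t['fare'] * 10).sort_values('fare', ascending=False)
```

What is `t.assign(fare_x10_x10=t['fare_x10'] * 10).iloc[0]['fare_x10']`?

1180

merge on 'day' (how='inner') → 3 rows:
   day zone  fare  riders
0  Sun    C    96       5
1  Sun    C    25       5
2  Fri    C   118       3
group by day, max of fare:
     fare
day      
Fri   118
Sun    96
add column fare_x10 = t['fare'] * 10:
     fare  fare_x10
day                
Fri   118      1180
Sun    96       960
sort by fare descending:
     fare  fare_x10
day                
Fri   118      1180
Sun    96       960
add column fare_x10_x10 = t['fare_x10'] * 10:
     fare  fare_x10  fare_x10_x10
day                              
Fri   118      1180         11800
Sun    96       960          9600
Finally, value at position 0, column 'fare_x10' = 1180.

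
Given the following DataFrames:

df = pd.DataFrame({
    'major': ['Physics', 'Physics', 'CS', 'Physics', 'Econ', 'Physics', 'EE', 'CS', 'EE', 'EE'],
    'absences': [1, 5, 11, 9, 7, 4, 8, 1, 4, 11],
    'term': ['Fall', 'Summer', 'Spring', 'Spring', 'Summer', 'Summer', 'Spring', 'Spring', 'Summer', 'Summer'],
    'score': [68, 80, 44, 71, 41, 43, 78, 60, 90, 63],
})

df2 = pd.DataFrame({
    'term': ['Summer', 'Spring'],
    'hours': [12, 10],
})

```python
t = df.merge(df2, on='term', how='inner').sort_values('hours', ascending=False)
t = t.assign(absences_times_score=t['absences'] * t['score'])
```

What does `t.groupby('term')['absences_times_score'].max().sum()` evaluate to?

1332

merge on 'term' (how='inner') → 9 rows:
     major  absences    term  score  hours
0  Physics         5  Summer     80     12
1       CS        11  Spring     44     10
2  Physics         9  Spring     71     10
3     Econ         7  Summer     41     12
4  Physics         4  Summer     43     12
5       EE         8  Spring     78     10
6       CS         1  Spring     60     10
7       EE         4  Summer     90     12
8       EE        11  Summer     63     12
sort by hours descending:
     major  absences    term  score  hours
0  Physics         5  Summer     80     12
3     Econ         7  Summer     41     12
4  Physics         4  Summer     43     12
7       EE         4  Summer     90     12
8       EE        11  Summer     63     12
1       CS        11  Spring     44     10
2  Physics         9  Spring     71     10
5       EE         8  Spring     78     10
6       CS         1  Spring     60     10
add column absences_times_score = t['absences'] * t['score']:
     major  absences    term  score  hours  absences_times_score
0  Physics         5  Summer     80     12                   400
3     Econ         7  Summer     41     12                   287
4  Physics         4  Summer     43     12                   172
7       EE         4  Summer     90     12                   360
8       EE        11  Summer     63     12                   693
1       CS        11  Spring     44     10                   484
2  Physics         9  Spring     71     10                   639
5       EE         8  Spring     78     10                   624
6       CS         1  Spring     60     10                    60
group by term, max of absences_times_score:
term
Spring    639
Summer    693
Name: absences_times_score, dtype: int64
sum of the resulting series → 1332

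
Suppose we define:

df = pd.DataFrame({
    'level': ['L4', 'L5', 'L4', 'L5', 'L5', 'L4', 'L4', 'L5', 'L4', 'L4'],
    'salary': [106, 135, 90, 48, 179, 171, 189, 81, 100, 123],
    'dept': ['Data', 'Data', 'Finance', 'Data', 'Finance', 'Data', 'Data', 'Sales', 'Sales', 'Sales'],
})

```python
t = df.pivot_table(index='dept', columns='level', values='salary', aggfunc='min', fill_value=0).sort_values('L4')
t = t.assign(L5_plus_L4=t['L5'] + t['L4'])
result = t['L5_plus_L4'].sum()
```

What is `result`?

604

pivot: rows=dept, cols=level, min(salary):
level     L4   L5
dept             
Data     106   48
Finance   90  179
Sales    100   81
sort by L4:
level     L4   L5
dept             
Finance   90  179
Sales    100   81
Data     106   48
add column L5_plus_L4 = t['L5'] + t['L4']:
level     L4   L5  L5_plus_L4
dept                         
Finance   90  179         269
Sales    100   81         181
Data     106   48         154
Reading off the sum of column 'L5_plus_L4', we get 604.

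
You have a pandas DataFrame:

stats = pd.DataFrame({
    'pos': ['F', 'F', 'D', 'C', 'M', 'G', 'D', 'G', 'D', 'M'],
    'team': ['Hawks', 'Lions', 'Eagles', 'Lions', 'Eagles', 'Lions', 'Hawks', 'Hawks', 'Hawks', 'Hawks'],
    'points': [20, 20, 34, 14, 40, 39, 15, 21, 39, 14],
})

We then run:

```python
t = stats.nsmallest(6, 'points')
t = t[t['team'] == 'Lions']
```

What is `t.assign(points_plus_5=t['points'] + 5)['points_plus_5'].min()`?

19

take 6 rows with smallest points:
  pos   team  points
3   C  Lions      14
9   M  Hawks      14
6   D  Hawks      15
0   F  Hawks      20
1   F  Lions      20
7   G  Hawks      21
filter rows where team == 'Lions':
  pos   team  points
3   C  Lions      14
1   F  Lions      20
add column points_plus_5 = t['points'] + 5:
  pos   team  points  points_plus_5
3   C  Lions      14             19
1   F  Lions      20             25
Finally, min of column 'points_plus_5' = 19.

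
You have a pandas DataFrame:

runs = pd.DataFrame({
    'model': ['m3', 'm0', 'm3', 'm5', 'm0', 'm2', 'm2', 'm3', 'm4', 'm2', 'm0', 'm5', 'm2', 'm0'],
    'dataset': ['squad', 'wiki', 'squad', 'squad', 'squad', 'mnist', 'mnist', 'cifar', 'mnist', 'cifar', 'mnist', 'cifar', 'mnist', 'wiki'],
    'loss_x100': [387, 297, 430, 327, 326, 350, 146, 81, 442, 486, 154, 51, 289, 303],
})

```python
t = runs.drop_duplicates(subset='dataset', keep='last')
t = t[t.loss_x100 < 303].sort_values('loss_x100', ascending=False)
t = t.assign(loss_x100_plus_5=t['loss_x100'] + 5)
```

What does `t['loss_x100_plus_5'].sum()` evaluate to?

350

drop duplicate dataset (keep=last):
   model dataset  loss_x100
4     m0   squad        326
11    m5   cifar         51
12    m2   mnist        289
13    m0    wiki        303
filter rows where loss_x100 < 303:
   model dataset  loss_x100
11    m5   cifar         51
12    m2   mnist        289
sort by loss_x100 descending:
   model dataset  loss_x100
12    m2   mnist        289
11    m5   cifar         51
add column loss_x100_plus_5 = t['loss_x100'] + 5:
   model dataset  loss_x100  loss_x100_plus_5
12    m2   mnist        289               294
11    m5   cifar         51                56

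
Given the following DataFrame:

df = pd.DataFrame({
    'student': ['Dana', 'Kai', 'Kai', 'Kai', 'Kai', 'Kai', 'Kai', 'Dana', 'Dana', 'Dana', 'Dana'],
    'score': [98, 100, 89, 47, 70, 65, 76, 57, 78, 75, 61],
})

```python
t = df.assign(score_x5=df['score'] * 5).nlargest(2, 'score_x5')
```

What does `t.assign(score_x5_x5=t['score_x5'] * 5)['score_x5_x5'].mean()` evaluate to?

add column score_x5 = df['score'] * 5:
   student  score  score_x5
0     Dana     98       490
1      Kai    100       500
2      Kai     89       445
3      Kai     47       235
4      Kai     70       350
5      Kai     65       325
6      Kai     76       380
7     Dana     57       285
8     Dana     78       390
9     Dana     75       375
10    Dana     61       305
take 2 rows with largest score_x5:
  student  score  score_x5
1     Kai    100       500
0    Dana     98       490
add column score_x5_x5 = t['score_x5'] * 5:
  student  score  score_x5  score_x5_x5
1     Kai    100       500         2500
0    Dana     98       490         2450
Then the mean of column 'score_x5_x5': 2475.0

2475.0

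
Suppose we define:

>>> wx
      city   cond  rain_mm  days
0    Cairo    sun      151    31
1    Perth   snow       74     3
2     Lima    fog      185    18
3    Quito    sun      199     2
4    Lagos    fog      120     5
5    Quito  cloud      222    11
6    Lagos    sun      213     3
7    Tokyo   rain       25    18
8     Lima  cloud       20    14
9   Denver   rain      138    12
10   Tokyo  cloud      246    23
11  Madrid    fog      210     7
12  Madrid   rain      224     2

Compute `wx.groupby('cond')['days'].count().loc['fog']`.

group by cond, count of days:
cond
cloud    3
fog      3
rain     3
snow     1
sun      3
Name: days, dtype: int64
Hence 3.

3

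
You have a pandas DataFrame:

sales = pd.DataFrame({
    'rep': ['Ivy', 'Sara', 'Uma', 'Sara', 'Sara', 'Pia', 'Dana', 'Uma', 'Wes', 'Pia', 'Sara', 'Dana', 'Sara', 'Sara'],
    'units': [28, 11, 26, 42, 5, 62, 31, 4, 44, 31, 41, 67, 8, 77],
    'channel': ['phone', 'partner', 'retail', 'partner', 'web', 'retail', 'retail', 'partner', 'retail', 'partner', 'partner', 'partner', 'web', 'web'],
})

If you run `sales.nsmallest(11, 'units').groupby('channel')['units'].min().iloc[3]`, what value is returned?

5

take 11 rows with smallest units:
     rep  units  channel
7    Uma      4  partner
4   Sara      5      web
12  Sara      8      web
1   Sara     11  partner
2    Uma     26   retail
0    Ivy     28    phone
6   Dana     31   retail
9    Pia     31  partner
10  Sara     41  partner
3   Sara     42  partner
8    Wes     44   retail
group by channel, min of units:
channel
partner     4
phone      28
retail     26
web         5
Name: units, dtype: int64
Reading off the value at position 3, we get 5.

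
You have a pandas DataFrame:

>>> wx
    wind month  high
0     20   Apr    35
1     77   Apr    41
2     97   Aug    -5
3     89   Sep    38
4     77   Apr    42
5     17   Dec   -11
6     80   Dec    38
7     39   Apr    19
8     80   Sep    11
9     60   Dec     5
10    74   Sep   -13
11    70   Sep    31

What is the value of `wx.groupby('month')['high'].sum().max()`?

137

group by month, sum of high:
month
Apr    137
Aug     -5
Dec     32
Sep     67
Name: high, dtype: int64
Hence 137.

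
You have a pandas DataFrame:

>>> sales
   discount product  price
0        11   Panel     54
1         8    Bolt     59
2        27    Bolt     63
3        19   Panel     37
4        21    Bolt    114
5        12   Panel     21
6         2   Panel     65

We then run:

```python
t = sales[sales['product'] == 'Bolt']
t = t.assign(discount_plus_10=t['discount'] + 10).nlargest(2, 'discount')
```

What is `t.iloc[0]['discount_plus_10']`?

37

filter rows where product == 'Bolt':
   discount product  price
1         8    Bolt     59
2        27    Bolt     63
4        21    Bolt    114
add column discount_plus_10 = t['discount'] + 10:
   discount product  price  discount_plus_10
1         8    Bolt     59                18
2        27    Bolt     63                37
4        21    Bolt    114                31
take 2 rows with largest discount:
   discount product  price  discount_plus_10
2        27    Bolt     63                37
4        21    Bolt    114                31
So iloc[0]['discount_plus_10'] = 37.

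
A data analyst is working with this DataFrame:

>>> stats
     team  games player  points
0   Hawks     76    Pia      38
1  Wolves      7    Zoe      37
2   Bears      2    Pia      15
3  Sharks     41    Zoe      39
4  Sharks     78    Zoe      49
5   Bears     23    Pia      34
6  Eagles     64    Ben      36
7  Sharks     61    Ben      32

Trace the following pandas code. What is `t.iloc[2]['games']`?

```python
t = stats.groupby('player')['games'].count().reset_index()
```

3

group by player, count of games:
player
Ben    2
Pia    3
Zoe    3
Name: games, dtype: int64
reset_index():
  player  games
0    Ben      2
1    Pia      3
2    Zoe      3
Reading off the value at position 2, column 'games', we get 3.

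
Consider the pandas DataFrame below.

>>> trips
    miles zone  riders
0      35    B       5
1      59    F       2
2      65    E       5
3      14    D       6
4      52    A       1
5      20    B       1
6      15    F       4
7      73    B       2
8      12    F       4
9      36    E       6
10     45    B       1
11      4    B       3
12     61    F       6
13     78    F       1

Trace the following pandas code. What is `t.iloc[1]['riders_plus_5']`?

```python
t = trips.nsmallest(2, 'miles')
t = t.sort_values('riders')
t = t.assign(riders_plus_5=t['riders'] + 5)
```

take 2 rows with smallest miles:
    miles zone  riders
11      4    B       3
8      12    F       4
sort by riders:
    miles zone  riders
11      4    B       3
8      12    F       4
add column riders_plus_5 = t['riders'] + 5:
    miles zone  riders  riders_plus_5
11      4    B       3              8
8      12    F       4              9
Then the value at position 1, column 'riders_plus_5': 9

9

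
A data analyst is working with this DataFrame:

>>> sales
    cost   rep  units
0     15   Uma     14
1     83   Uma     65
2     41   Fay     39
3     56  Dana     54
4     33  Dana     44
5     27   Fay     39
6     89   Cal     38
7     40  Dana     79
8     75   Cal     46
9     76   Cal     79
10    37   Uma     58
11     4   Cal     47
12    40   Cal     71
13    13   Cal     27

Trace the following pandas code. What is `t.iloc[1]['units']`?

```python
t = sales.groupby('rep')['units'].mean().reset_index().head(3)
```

59.0

group by rep, mean of units:
rep
Cal     51.333333
Dana    59.000000
Fay     39.000000
Uma     45.666667
Name: units, dtype: float64
reset_index():
    rep      units
0   Cal  51.333333
1  Dana  59.000000
2   Fay  39.000000
3   Uma  45.666667
take first 3 rows:
    rep      units
0   Cal  51.333333
1  Dana  59.000000
2   Fay  39.000000
Hence 59.0.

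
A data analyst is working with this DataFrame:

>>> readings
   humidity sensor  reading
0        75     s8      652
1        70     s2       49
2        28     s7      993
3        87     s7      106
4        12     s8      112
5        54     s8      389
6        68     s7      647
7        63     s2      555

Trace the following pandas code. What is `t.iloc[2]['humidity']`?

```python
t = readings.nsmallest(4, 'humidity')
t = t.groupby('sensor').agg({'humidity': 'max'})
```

take 4 rows with smallest humidity:
   humidity sensor  reading
4        12     s8      112
2        28     s7      993
5        54     s8      389
7        63     s2      555
group by sensor, max of humidity:
        humidity
sensor          
s2            63
s7            28
s8            54
Finally, value at position 2, column 'humidity' = 54.

54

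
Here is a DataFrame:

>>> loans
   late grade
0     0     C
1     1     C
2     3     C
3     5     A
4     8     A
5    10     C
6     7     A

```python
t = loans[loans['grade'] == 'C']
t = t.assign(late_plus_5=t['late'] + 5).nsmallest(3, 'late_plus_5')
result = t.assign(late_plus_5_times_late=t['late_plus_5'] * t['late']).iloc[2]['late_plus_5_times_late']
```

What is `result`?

filter rows where grade == 'C':
   late grade
0     0     C
1     1     C
2     3     C
5    10     C
add column late_plus_5 = t['late'] + 5:
   late grade  late_plus_5
0     0     C            5
1     1     C            6
2     3     C            8
5    10     C           15
take 3 rows with smallest late_plus_5:
   late grade  late_plus_5
0     0     C            5
1     1     C            6
2     3     C            8
add column late_plus_5_times_late = t['late_plus_5'] * t['late']:
   late grade  late_plus_5  late_plus_5_times_late
0     0     C            5                       0
1     1     C            6                       6
2     3     C            8                      24
The value at position 2, column 'late_plus_5_times_late' is 24.

24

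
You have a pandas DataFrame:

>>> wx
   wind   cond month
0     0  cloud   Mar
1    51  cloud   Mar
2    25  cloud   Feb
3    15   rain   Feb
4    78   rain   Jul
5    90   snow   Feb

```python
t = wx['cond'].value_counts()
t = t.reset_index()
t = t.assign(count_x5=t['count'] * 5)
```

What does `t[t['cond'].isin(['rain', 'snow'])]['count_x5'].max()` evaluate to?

value_counts of cond:
cond
cloud    3
rain     2
snow     1
Name: count, dtype: int64
reset_index():
    cond  count
0  cloud      3
1   rain      2
2   snow      1
add column count_x5 = t['count'] * 5:
    cond  count  count_x5
0  cloud      3        15
1   rain      2        10
2   snow      1         5
filter rows where cond in ['rain', 'snow']:
   cond  count  count_x5
1  rain      2        10
2  snow      1         5
max of column 'count_x5' → 10

10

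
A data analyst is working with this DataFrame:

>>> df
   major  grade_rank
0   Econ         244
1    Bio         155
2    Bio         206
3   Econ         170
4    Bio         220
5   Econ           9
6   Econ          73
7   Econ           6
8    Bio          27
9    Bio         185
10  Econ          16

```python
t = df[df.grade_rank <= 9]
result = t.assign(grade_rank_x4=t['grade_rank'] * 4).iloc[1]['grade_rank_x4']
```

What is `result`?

24

filter rows where grade_rank <= 9:
  major  grade_rank
5  Econ           9
7  Econ           6
add column grade_rank_x4 = t['grade_rank'] * 4:
  major  grade_rank  grade_rank_x4
5  Econ           9             36
7  Econ           6             24
The value at position 1, column 'grade_rank_x4' is 24.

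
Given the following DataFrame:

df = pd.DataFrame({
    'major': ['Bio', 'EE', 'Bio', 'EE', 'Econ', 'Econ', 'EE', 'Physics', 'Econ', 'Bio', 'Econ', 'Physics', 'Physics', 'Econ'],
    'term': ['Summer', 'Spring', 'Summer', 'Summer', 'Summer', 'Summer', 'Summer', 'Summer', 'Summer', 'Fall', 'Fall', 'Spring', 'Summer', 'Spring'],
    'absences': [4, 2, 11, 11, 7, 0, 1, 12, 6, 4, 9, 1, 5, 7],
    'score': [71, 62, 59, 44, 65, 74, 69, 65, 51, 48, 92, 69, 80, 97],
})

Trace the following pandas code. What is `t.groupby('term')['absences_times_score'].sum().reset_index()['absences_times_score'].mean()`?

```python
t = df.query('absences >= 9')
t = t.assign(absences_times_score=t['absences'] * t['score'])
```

1370.5

filter rows where absences >= 9:
      major    term  absences  score
2       Bio  Summer        11     59
3        EE  Summer        11     44
7   Physics  Summer        12     65
10     Econ    Fall         9     92
add column absences_times_score = t['absences'] * t['score']:
      major    term  absences  score  absences_times_score
2       Bio  Summer        11     59                   649
3        EE  Summer        11     44                   484
7   Physics  Summer        12     65                   780
10     Econ    Fall         9     92                   828
group by term, sum of absences_times_score:
term
Fall       828
Summer    1913
Name: absences_times_score, dtype: int64
reset_index():
     term  absences_times_score
0    Fall                   828
1  Summer                  1913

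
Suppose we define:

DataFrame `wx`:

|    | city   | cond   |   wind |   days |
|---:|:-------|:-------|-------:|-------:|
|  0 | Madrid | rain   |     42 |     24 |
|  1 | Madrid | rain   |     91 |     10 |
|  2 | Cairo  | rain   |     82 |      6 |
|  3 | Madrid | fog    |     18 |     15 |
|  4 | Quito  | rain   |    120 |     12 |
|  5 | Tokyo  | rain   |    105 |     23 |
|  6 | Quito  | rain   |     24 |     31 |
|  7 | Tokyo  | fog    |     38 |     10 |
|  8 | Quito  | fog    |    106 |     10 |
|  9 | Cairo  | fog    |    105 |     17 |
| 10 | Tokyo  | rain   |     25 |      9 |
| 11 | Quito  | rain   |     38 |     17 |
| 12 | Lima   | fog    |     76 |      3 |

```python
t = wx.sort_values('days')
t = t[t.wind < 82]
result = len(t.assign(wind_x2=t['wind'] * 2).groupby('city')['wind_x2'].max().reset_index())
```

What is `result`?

sort by days:
      city  cond  wind  days
12    Lima   fog    76     3
2    Cairo  rain    82     6
10   Tokyo  rain    25     9
1   Madrid  rain    91    10
7    Tokyo   fog    38    10
8    Quito   fog   106    10
4    Quito  rain   120    12
3   Madrid   fog    18    15
9    Cairo   fog   105    17
11   Quito  rain    38    17
5    Tokyo  rain   105    23
0   Madrid  rain    42    24
6    Quito  rain    24    31
filter rows where wind < 82:
      city  cond  wind  days
12    Lima   fog    76     3
10   Tokyo  rain    25     9
7    Tokyo   fog    38    10
3   Madrid   fog    18    15
11   Quito  rain    38    17
0   Madrid  rain    42    24
6    Quito  rain    24    31
add column wind_x2 = t['wind'] * 2:
      city  cond  wind  days  wind_x2
12    Lima   fog    76     3      152
10   Tokyo  rain    25     9       50
7    Tokyo   fog    38    10       76
3   Madrid   fog    18    15       36
11   Quito  rain    38    17       76
0   Madrid  rain    42    24       84
6    Quito  rain    24    31       48
group by city, max of wind_x2:
city
Lima      152
Madrid     84
Quito      76
Tokyo      76
Name: wind_x2, dtype: int64
reset_index():
     city  wind_x2
0    Lima      152
1  Madrid       84
2   Quito       76
3   Tokyo       76
Hence 4.

4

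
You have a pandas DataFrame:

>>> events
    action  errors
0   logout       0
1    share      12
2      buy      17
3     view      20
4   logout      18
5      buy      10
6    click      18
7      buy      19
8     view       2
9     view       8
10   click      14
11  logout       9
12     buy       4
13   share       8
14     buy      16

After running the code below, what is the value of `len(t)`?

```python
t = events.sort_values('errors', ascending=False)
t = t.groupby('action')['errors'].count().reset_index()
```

sort by errors descending:
    action  errors
3     view      20
7      buy      19
4   logout      18
6    click      18
2      buy      17
14     buy      16
10   click      14
1    share      12
5      buy      10
11  logout       9
9     view       8
13   share       8
12     buy       4
8     view       2
0   logout       0
group by action, count of errors:
action
buy       5
click     2
logout    3
share     2
view      3
Name: errors, dtype: int64
reset_index():
   action  errors
0     buy       5
1   click       2
2  logout       3
3   share       2
4    view       3
The number of rows is 5.

5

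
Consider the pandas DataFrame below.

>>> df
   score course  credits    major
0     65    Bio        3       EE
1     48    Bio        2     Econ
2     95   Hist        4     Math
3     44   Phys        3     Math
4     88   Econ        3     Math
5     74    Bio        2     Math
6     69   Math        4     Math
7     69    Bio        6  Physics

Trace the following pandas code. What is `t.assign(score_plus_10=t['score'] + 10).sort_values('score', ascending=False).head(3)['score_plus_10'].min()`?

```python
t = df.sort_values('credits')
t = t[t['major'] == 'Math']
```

sort by credits:
   score course  credits    major
1     48    Bio        2     Econ
5     74    Bio        2     Math
0     65    Bio        3       EE
3     44   Phys        3     Math
4     88   Econ        3     Math
2     95   Hist        4     Math
6     69   Math        4     Math
7     69    Bio        6  Physics
filter rows where major == 'Math':
   score course  credits major
5     74    Bio        2  Math
3     44   Phys        3  Math
4     88   Econ        3  Math
2     95   Hist        4  Math
6     69   Math        4  Math
add column score_plus_10 = t['score'] + 10:
   score course  credits major  score_plus_10
5     74    Bio        2  Math             84
3     44   Phys        3  Math             54
4     88   Econ        3  Math             98
2     95   Hist        4  Math            105
6     69   Math        4  Math             79
sort by score descending:
   score course  credits major  score_plus_10
2     95   Hist        4  Math            105
4     88   Econ        3  Math             98
5     74    Bio        2  Math             84
6     69   Math        4  Math             79
3     44   Phys        3  Math             54
take first 3 rows:
   score course  credits major  score_plus_10
2     95   Hist        4  Math            105
4     88   Econ        3  Math             98
5     74    Bio        2  Math             84
min of column 'score_plus_10' → 84

84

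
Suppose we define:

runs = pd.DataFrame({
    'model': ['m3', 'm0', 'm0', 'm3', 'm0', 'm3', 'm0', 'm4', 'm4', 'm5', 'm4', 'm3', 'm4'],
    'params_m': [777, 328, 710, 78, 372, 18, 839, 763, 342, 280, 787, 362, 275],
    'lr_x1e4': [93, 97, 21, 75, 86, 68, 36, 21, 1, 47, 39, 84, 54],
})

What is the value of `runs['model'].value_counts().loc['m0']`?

value_counts of model:
model
m3    4
m0    4
m4    4
m5    1
Name: count, dtype: int64
Reading off the value at index 'm0', we get 4.

4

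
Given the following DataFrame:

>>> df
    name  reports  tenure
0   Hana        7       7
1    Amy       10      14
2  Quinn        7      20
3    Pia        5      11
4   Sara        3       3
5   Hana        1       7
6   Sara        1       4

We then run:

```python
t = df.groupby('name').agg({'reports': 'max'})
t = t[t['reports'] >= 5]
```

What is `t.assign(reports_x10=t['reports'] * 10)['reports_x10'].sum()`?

group by name, max of reports:
       reports
name          
Amy         10
Hana         7
Pia          5
Quinn        7
Sara         3
filter rows where reports >= 5:
       reports
name          
Amy         10
Hana         7
Pia          5
Quinn        7
add column reports_x10 = t['reports'] * 10:
       reports  reports_x10
name                       
Amy         10          100
Hana         7           70
Pia          5           50
Quinn        7           70
Hence 290.

290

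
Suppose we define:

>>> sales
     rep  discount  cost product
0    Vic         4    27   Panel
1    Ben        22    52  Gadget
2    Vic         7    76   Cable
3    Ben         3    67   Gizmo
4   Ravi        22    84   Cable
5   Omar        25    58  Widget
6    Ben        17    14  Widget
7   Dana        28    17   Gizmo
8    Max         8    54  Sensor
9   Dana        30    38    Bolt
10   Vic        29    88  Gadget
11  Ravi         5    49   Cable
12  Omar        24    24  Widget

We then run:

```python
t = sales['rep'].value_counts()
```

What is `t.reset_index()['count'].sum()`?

13

value_counts of rep:
rep
Vic     3
Ben     3
Ravi    2
Omar    2
Dana    2
Max     1
Name: count, dtype: int64
reset_index():
    rep  count
0   Vic      3
1   Ben      3
2  Ravi      2
3  Omar      2
4  Dana      2
5   Max      1
Hence 13.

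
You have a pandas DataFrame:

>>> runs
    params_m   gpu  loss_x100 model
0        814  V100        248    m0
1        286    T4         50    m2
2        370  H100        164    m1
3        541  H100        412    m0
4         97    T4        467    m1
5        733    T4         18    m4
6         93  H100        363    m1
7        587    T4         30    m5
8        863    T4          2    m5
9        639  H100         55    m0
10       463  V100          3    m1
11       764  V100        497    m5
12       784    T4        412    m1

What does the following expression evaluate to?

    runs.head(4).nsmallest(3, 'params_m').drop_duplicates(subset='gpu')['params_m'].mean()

take first 4 rows:
   params_m   gpu  loss_x100 model
0       814  V100        248    m0
1       286    T4         50    m2
2       370  H100        164    m1
3       541  H100        412    m0
take 3 rows with smallest params_m:
   params_m   gpu  loss_x100 model
1       286    T4         50    m2
2       370  H100        164    m1
3       541  H100        412    m0
drop duplicate gpu (keep=first):
   params_m   gpu  loss_x100 model
1       286    T4         50    m2
2       370  H100        164    m1
Taking the mean of column 'params_m' gives 328.0.

328.0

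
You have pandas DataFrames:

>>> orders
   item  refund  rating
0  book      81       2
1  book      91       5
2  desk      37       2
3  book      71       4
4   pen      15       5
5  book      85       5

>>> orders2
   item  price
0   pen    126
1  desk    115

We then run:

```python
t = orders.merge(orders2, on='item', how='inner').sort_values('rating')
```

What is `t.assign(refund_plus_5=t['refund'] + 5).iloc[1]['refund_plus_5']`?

merge on 'item' (how='inner') → 2 rows:
   item  refund  rating  price
0  desk      37       2    115
1   pen      15       5    126
sort by rating:
   item  refund  rating  price
0  desk      37       2    115
1   pen      15       5    126
add column refund_plus_5 = t['refund'] + 5:
   item  refund  rating  price  refund_plus_5
0  desk      37       2    115             42
1   pen      15       5    126             20
So iloc[1]['refund_plus_5'] = 20.

20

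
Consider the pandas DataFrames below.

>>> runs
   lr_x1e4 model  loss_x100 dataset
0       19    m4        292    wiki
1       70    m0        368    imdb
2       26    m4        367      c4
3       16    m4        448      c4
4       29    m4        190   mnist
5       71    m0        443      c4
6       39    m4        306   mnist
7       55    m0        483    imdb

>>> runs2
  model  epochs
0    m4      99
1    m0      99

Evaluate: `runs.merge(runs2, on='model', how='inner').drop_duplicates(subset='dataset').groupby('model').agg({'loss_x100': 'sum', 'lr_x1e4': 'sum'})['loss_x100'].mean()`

608.5

merge on 'model' (how='inner') → 8 rows:
   lr_x1e4 model  loss_x100 dataset  epochs
0       19    m4        292    wiki      99
1       70    m0        368    imdb      99
2       26    m4        367      c4      99
3       16    m4        448      c4      99
4       29    m4        190   mnist      99
5       71    m0        443      c4      99
6       39    m4        306   mnist      99
7       55    m0        483    imdb      99
drop duplicate dataset (keep=first):
   lr_x1e4 model  loss_x100 dataset  epochs
0       19    m4        292    wiki      99
1       70    m0        368    imdb      99
2       26    m4        367      c4      99
4       29    m4        190   mnist      99
group by model: sum(loss_x100), sum(lr_x1e4):
       loss_x100  lr_x1e4
model                    
m0           368       70
m4           849       74
So mean() = 608.5.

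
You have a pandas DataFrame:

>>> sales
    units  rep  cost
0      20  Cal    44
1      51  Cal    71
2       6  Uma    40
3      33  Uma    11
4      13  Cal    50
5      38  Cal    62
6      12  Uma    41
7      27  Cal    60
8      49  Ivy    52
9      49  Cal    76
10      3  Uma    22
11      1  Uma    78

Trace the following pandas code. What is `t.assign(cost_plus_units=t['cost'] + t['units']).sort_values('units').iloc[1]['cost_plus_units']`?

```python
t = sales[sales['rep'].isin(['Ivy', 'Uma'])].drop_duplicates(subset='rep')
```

filter rows where rep in ['Ivy', 'Uma']:
    units  rep  cost
2       6  Uma    40
3      33  Uma    11
6      12  Uma    41
8      49  Ivy    52
10      3  Uma    22
11      1  Uma    78
drop duplicate rep (keep=first):
   units  rep  cost
2      6  Uma    40
8     49  Ivy    52
add column cost_plus_units = t['cost'] + t['units']:
   units  rep  cost  cost_plus_units
2      6  Uma    40               46
8     49  Ivy    52              101
sort by units:
   units  rep  cost  cost_plus_units
2      6  Uma    40               46
8     49  Ivy    52              101

101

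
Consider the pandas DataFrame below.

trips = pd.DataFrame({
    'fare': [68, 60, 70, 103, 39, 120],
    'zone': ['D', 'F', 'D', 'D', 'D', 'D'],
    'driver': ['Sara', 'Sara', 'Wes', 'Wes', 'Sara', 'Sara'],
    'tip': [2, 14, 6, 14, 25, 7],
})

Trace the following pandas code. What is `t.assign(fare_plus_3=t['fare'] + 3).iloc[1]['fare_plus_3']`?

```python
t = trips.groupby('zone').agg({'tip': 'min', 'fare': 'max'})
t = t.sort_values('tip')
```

group by zone: min(tip), max(fare):
      tip  fare
zone           
D       2   120
F      14    60
sort by tip:
      tip  fare
zone           
D       2   120
F      14    60
add column fare_plus_3 = t['fare'] + 3:
      tip  fare  fare_plus_3
zone                        
D       2   120          123
F      14    60           63
Then the value at position 1, column 'fare_plus_3': 63

63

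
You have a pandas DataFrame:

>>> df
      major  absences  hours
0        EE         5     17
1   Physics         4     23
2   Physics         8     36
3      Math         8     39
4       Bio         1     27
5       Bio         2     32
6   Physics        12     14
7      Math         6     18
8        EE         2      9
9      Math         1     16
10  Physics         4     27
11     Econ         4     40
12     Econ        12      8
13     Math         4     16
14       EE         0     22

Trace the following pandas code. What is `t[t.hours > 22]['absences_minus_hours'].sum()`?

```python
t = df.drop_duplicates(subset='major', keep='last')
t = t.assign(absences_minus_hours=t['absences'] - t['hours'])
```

drop duplicate major (keep=last):
      major  absences  hours
5       Bio         2     32
10  Physics         4     27
12     Econ        12      8
13     Math         4     16
14       EE         0     22
add column absences_minus_hours = t['absences'] - t['hours']:
      major  absences  hours  absences_minus_hours
5       Bio         2     32                   -30
10  Physics         4     27                   -23
12     Econ        12      8                     4
13     Math         4     16                   -12
14       EE         0     22                   -22
filter rows where hours > 22:
      major  absences  hours  absences_minus_hours
5       Bio         2     32                   -30
10  Physics         4     27                   -23
Hence -53.

-53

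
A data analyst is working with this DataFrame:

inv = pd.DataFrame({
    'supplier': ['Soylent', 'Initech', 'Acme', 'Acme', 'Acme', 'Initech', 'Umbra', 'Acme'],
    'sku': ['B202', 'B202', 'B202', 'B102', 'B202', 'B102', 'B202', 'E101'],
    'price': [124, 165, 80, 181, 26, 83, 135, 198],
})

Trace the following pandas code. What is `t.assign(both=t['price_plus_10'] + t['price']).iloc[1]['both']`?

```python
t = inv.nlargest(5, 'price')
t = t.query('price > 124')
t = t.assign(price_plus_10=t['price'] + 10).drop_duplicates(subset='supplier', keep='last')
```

take 5 rows with largest price:
  supplier   sku  price
7     Acme  E101    198
3     Acme  B102    181
1  Initech  B202    165
6    Umbra  B202    135
0  Soylent  B202    124
filter rows where price > 124:
  supplier   sku  price
7     Acme  E101    198
3     Acme  B102    181
1  Initech  B202    165
6    Umbra  B202    135
add column price_plus_10 = t['price'] + 10:
  supplier   sku  price  price_plus_10
7     Acme  E101    198            208
3     Acme  B102    181            191
1  Initech  B202    165            175
6    Umbra  B202    135            145
drop duplicate supplier (keep=last):
  supplier   sku  price  price_plus_10
3     Acme  B102    181            191
1  Initech  B202    165            175
6    Umbra  B202    135            145
add column both = t['price_plus_10'] + t['price']:
  supplier   sku  price  price_plus_10  both
3     Acme  B102    181            191   372
1  Initech  B202    165            175   340
6    Umbra  B202    135            145   280
Taking the value at position 1, column 'both' gives 340.

340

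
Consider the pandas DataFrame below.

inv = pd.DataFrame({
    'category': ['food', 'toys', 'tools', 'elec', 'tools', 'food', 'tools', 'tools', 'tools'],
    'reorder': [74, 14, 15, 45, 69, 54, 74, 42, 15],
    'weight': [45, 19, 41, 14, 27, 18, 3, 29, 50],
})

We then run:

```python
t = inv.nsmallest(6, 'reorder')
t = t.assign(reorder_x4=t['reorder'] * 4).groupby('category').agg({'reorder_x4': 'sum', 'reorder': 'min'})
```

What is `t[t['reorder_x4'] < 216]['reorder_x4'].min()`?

56

take 6 rows with smallest reorder:
  category  reorder  weight
1     toys       14      19
2    tools       15      41
8    tools       15      50
7    tools       42      29
3     elec       45      14
5     food       54      18
add column reorder_x4 = t['reorder'] * 4:
  category  reorder  weight  reorder_x4
1     toys       14      19          56
2    tools       15      41          60
8    tools       15      50          60
7    tools       42      29         168
3     elec       45      14         180
5     food       54      18         216
group by category: sum(reorder_x4), min(reorder):
          reorder_x4  reorder
category                     
elec             180       45
food             216       54
tools            288       15
toys              56       14
filter rows where reorder_x4 < 216:
          reorder_x4  reorder
category                     
elec             180       45
toys              56       14
min of column 'reorder_x4' → 56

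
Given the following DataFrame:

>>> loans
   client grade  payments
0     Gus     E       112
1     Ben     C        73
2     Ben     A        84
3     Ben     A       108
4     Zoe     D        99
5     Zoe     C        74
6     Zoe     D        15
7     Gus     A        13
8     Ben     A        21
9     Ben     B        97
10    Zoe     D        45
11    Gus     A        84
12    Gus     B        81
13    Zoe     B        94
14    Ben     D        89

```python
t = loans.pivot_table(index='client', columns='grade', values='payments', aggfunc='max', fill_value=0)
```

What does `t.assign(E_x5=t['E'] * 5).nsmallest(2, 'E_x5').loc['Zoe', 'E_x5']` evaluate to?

0

pivot: rows=client, cols=grade, max(payments):
grade     A   B   C   D    E
client                      
Ben     108  97  73  89    0
Gus      84  81   0   0  112
Zoe       0  94  74  99    0
add column E_x5 = t['E'] * 5:
grade     A   B   C   D    E  E_x5
client                            
Ben     108  97  73  89    0     0
Gus      84  81   0   0  112   560
Zoe       0  94  74  99    0     0
take 2 rows with smallest E_x5:
grade     A   B   C   D  E  E_x5
client                          
Ben     108  97  73  89  0     0
Zoe       0  94  74  99  0     0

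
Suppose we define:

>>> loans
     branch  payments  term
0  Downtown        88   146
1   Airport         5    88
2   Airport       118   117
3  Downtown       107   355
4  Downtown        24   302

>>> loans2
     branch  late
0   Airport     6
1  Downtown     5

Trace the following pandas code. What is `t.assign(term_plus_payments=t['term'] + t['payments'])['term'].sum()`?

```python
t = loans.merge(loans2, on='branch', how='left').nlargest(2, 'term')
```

merge on 'branch' (how='left') → 5 rows:
     branch  payments  term  late
0  Downtown        88   146     5
1   Airport         5    88     6
2   Airport       118   117     6
3  Downtown       107   355     5
4  Downtown        24   302     5
take 2 rows with largest term:
     branch  payments  term  late
3  Downtown       107   355     5
4  Downtown        24   302     5
add column term_plus_payments = t['term'] + t['payments']:
     branch  payments  term  late  term_plus_payments
3  Downtown       107   355     5                 462
4  Downtown        24   302     5                 326
sum of column 'term' → 657

657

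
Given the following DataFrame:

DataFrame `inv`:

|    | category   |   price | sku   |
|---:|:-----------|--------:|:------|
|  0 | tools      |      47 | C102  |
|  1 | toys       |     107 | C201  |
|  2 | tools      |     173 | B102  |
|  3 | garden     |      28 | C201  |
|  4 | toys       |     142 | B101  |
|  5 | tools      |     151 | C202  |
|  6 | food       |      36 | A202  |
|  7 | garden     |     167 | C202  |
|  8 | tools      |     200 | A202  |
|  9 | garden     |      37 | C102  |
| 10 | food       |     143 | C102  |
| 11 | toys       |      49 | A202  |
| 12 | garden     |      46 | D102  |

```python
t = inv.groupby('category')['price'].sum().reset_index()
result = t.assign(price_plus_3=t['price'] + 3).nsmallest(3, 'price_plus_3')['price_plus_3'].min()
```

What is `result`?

group by category, sum of price:
category
food      179
garden    278
tools     571
toys      298
Name: price, dtype: int64
reset_index():
  category  price
0     food    179
1   garden    278
2    tools    571
3     toys    298
add column price_plus_3 = t['price'] + 3:
  category  price  price_plus_3
0     food    179           182
1   garden    278           281
2    tools    571           574
3     toys    298           301
take 3 rows with smallest price_plus_3:
  category  price  price_plus_3
0     food    179           182
1   garden    278           281
3     toys    298           301
Hence 182.

182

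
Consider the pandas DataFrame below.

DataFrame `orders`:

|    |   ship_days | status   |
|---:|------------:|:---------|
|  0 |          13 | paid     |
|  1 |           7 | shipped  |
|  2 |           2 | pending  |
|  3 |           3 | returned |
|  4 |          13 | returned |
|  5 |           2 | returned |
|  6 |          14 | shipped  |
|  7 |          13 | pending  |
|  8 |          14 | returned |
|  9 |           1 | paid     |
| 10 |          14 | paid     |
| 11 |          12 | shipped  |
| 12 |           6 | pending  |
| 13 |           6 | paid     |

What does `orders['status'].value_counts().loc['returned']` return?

4

value_counts of status:
status
paid        4
returned    4
shipped     3
pending     3
Name: count, dtype: int64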